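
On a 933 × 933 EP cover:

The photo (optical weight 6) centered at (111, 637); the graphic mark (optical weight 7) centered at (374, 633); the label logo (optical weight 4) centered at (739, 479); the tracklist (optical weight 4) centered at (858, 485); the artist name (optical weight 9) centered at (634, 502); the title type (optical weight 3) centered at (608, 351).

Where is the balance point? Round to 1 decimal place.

(521.3, 535.8)

Σw = 6 + 7 + 4 + 4 + 9 + 3 = 33.
Σw·x = 17202; x̄ = 17202/33 ≈ 521.27.
Σw·y = 17680; ȳ = 17680/33 ≈ 535.76.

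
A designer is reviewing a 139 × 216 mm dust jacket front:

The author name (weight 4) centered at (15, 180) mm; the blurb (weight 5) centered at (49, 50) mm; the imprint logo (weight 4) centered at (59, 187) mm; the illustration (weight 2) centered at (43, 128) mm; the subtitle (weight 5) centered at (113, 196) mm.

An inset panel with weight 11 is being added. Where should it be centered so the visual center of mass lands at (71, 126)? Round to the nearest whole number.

New total weight: (4 + 5 + 4 + 2 + 5) + 11 = 31.
x: target moment 31×71 = 2201; current 4·15 + 5·49 + 4·59 + 2·43 + 5·113 = 1192; the inset panel supplies 1009, so x = 1009/11 ≈ 91.73.
y: target moment 31×126 = 3906; current 4·180 + 5·50 + 4·187 + 2·128 + 5·196 = 2954; the inset panel supplies 952, so y = 952/11 ≈ 86.55.

(92, 87)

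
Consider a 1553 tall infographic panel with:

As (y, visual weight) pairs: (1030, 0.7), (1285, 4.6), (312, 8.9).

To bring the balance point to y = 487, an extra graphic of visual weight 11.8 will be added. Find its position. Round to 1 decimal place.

y ≈ 275.7

New total weight: (0.7 + 4.6 + 8.9) + 11.8 = 26.0.
y: need Σw·y = 26.0·487 = 12662.0. Existing = 0.7·1030 + 4.6·1285 + 8.9·312 = 9408.8. Remainder 3253.2 / 11.8 ≈ 275.69.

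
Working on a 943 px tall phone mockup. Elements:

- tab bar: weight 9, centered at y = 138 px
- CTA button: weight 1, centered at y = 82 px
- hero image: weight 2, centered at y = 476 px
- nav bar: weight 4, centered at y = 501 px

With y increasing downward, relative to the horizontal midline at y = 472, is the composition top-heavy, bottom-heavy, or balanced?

top-heavy

Weights sum to 9 + 1 + 2 + 4 = 16.
y: (9·138 + 1·82 + 2·476 + 4·501) / 16 = 4280 / 16 ≈ 267.50
267.5 vs midline 472 → top-heavy.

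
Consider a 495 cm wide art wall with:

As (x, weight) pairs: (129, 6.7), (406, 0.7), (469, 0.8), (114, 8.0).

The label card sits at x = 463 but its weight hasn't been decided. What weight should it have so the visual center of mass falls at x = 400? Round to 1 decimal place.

w ≈ 64.2

Existing Σw = 16.2 (6.7 + 0.7 + 0.8 + 8.0); existing moment 6.7·129 + 0.7·406 + 0.8·469 + 8.0·114 = 2435.7.
Balance at x = 400 requires (2435.7 + w·463) / (16.2 + w) = 400.
Rearranging, w·(463 − 400) = 400·16.2 − 2435.7 = 4044.3, so w ≈ 4044.3/63 = 64.20.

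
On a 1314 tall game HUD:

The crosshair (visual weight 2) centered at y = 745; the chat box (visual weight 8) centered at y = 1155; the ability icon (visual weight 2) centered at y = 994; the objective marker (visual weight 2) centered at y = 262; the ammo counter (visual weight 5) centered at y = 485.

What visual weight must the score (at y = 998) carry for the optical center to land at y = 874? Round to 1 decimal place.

w ≈ 7.6

Fixed elements: Σw = 2 + 8 + 2 + 2 + 5 = 19, Σw·y = 2·745 + 8·1155 + 2·994 + 2·262 + 5·485 = 15667.
For the centroid to hit 874: (15667 + w·998) / (19 + w) = 874.
So w = (874·19 − 15667)/(998 − 874) = 939/124 ≈ 7.57.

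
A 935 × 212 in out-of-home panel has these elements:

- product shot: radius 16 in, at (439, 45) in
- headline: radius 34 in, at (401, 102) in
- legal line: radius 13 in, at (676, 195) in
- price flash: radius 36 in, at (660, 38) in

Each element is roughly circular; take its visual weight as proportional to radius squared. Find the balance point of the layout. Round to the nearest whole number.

(537, 74)

Weights ∝ r²: product shot 16² = 256, headline 34² = 1156, legal line 13² = 169, price flash 36² = 1296; Σw = 2877.
x-moment: 256·439 + 1156·401 + 169·676 + 1296·660 = 1545544; centroid 1545544/2877 ≈ 537.21.
y-moment: 256·45 + 1156·102 + 169·195 + 1296·38 = 211635; centroid 211635/2877 ≈ 73.56.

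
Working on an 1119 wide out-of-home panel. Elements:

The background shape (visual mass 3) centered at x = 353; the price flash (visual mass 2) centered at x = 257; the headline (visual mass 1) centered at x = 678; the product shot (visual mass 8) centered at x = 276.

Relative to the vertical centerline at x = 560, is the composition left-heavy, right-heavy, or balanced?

Total weight = 3 + 2 + 1 + 8 = 14.
x: (3·353 + 2·257 + 1·678 + 8·276) / 14 = 4459 / 14 ≈ 318.50
Since 318.5 is left of 560, the composition reads left-heavy.

left-heavy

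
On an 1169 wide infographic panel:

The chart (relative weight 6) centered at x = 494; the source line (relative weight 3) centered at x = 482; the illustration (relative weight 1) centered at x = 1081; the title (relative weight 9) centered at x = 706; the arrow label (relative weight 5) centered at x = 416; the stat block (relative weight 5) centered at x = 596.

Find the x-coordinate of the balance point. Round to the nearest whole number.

Weights sum to 6 + 3 + 1 + 9 + 5 + 5 = 29.
Σw·x = 6·494 + 3·482 + 1·1081 + 9·706 + 5·416 + 5·596 = 16905, so x̄ = 16905/29 ≈ 582.93.

x ≈ 583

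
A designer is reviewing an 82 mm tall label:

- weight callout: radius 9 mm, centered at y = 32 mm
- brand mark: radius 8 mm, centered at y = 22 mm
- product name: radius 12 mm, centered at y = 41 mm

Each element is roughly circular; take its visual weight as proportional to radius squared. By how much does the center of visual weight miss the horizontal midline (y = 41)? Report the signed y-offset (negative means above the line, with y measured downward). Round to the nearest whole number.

≈ -7 mm

Weights ∝ r²: weight callout 9² = 81, brand mark 8² = 64, product name 12² = 144; Σw = 289.
y-moment: 81·32 + 64·22 + 144·41 = 9904; centroid 9904/289 ≈ 34.27.
Offset from y = 41: 34.27 − 41 ≈ -6.73.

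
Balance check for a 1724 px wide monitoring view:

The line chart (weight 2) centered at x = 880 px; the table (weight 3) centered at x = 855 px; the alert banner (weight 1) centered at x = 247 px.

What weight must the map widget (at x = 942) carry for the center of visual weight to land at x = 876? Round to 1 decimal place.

w ≈ 10.4

Existing Σw = 6 (2 + 3 + 1); existing moment 2·880 + 3·855 + 1·247 = 4572.
Set Σw·x/Σw = 876: (4572 + 942w) = 876·(6 + w).
Rearranging, w·(942 − 876) = 876·6 − 4572 = 684, so w ≈ 684/66 = 10.36.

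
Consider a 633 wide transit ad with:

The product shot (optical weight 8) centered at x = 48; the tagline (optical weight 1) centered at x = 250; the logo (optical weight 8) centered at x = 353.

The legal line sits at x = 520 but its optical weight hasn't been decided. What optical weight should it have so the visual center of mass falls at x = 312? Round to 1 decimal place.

Known weights sum to 8 + 1 + 8 = 17; their moment is 8·48 + 1·250 + 8·353 = 3458.
Set Σw·x/Σw = 312: (3458 + 520w) = 312·(17 + w).
Rearranging, w·(520 − 312) = 312·17 − 3458 = 1846, so w ≈ 1846/208 = 8.88.

w ≈ 8.9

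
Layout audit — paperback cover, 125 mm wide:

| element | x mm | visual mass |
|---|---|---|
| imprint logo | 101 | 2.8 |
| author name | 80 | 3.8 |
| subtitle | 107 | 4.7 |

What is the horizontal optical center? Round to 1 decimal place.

Weights sum to 2.8 + 3.8 + 4.7 = 11.3.
Σw·x = 2.8·101 + 3.8·80 + 4.7·107 = 1089.7, so x̄ = 1089.7/11.3 ≈ 96.43.

x ≈ 96.4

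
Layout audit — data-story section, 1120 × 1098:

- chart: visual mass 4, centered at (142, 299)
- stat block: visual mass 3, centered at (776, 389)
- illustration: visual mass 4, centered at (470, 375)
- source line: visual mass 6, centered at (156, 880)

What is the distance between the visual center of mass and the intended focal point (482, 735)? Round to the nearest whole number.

Σw = 4 + 3 + 4 + 6 = 17.
Σw·x = 4·142 + 3·776 + 4·470 + 6·156 = 5712, so x̄ = 5712/17 ≈ 336.00.
Σw·y = 4·299 + 3·389 + 4·375 + 6·880 = 9143, so ȳ = 9143/17 ≈ 537.82.
Relative to (482, 735): Δ = (-146.00, -197.18); |Δ| = √(-146.00² + -197.18²) ≈ 245.35.

≈ 245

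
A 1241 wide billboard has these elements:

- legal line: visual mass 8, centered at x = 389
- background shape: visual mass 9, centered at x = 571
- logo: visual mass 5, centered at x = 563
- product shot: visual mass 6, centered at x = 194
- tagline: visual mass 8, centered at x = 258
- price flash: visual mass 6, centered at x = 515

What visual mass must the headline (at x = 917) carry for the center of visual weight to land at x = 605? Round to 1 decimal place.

Fixed elements: Σw = 8 + 9 + 5 + 6 + 8 + 6 = 42, Σw·x = 8·389 + 9·571 + 5·563 + 6·194 + 8·258 + 6·515 = 17384.
For the centroid to hit 605: (17384 + w·917) / (42 + w) = 605.
Solving: w = (605·42 − 17384) / (917 − 605) = 8026 / 312 ≈ 25.72.

w ≈ 25.7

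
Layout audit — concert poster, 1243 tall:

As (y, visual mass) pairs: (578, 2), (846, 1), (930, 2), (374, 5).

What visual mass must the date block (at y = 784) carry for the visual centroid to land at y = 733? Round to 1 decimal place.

w ≈ 31.3

Existing Σw = 10 (2 + 1 + 2 + 5); existing moment 2·578 + 1·846 + 2·930 + 5·374 = 5732.
Set Σw·y/Σw = 733: (5732 + 784w) = 733·(10 + w).
So w = (733·10 − 5732)/(784 − 733) = 1598/51 ≈ 31.33.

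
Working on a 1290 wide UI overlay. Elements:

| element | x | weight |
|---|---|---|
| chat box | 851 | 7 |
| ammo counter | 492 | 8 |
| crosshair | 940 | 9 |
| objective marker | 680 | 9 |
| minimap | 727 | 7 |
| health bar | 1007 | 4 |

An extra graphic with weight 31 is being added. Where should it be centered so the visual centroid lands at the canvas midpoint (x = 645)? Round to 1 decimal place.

x ≈ 476.9

After adding the extra graphic, total weight = 7 + 8 + 9 + 9 + 7 + 4 + 31 = 75.
Along x: (33590 + 31·x) / 75 = 645 (existing moment 7·851 + 8·492 + 9·940 + 9·680 + 7·727 + 4·1007 = 33590) ⇒ x = (48375 − 33590) / 31 ≈ 476.94.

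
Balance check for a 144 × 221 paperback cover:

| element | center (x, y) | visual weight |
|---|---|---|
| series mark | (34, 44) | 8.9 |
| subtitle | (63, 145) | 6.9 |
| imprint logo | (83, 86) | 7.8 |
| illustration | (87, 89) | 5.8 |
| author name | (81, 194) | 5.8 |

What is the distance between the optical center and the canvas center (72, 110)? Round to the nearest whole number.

≈ 7

Total weight = 8.9 + 6.9 + 7.8 + 5.8 + 5.8 = 35.2.
x-moment: 8.9·34 + 6.9·63 + 7.8·83 + 5.8·87 + 5.8·81 = 2359.1; centroid 2359.1/35.2 ≈ 67.02.
y-moment: 8.9·44 + 6.9·145 + 7.8·86 + 5.8·89 + 5.8·194 = 3704.3; centroid 3704.3/35.2 ≈ 105.24.
Relative to (72, 110): Δ = (-4.98, -4.76); |Δ| = √(-4.98² + -4.76²) ≈ 6.89.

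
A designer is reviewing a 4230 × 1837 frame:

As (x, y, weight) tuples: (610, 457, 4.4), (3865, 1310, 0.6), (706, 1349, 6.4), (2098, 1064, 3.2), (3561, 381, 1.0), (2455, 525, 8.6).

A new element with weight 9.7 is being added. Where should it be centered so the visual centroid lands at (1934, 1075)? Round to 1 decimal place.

After adding the new element, total weight = 4.4 + 0.6 + 6.4 + 3.2 + 1.0 + 8.6 + 9.7 = 33.9.
Along x: (40909.0 + 9.7·x) / 33.9 = 1934 (existing moment 4.4·610 + 0.6·3865 + 6.4·706 + 3.2·2098 + 1.0·3561 + 8.6·2455 = 40909.0) ⇒ x = (65562.6 − 40909.0) / 9.7 ≈ 2541.61.
Along y: (19731.2 + 9.7·y) / 33.9 = 1075 (existing moment 4.4·457 + 0.6·1310 + 6.4·1349 + 3.2·1064 + 1.0·381 + 8.6·525 = 19731.2) ⇒ y = (36442.5 − 19731.2) / 9.7 ≈ 1722.81.

(2541.6, 1722.8)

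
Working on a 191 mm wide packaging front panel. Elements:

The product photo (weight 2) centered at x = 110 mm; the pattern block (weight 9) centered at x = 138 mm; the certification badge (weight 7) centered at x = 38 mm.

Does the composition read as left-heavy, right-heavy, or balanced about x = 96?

balanced

Weights sum to 2 + 9 + 7 = 18.
Σw·x = 2·110 + 9·138 + 7·38 = 1728, so x̄ = 1728/18 ≈ 96.00.
96.00 = 96 exactly: balanced.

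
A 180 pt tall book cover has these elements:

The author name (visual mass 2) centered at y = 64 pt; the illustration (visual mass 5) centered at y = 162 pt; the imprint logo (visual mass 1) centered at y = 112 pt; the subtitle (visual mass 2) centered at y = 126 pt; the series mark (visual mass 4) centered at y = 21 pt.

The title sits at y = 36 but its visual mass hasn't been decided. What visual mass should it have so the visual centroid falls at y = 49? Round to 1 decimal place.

Existing Σw = 14 (2 + 5 + 1 + 2 + 4); existing moment 2·64 + 5·162 + 1·112 + 2·126 + 4·21 = 1386.
Balance at y = 49 requires (1386 + w·36) / (14 + w) = 49.
So w = (49·14 − 1386)/(36 − 49) = -700/-13 ≈ 53.85.

w ≈ 53.8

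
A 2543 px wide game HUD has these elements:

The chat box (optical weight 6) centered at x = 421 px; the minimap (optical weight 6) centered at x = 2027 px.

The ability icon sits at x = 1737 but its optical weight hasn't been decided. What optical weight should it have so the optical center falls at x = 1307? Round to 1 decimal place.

w ≈ 2.3

Known weights sum to 6 + 6 = 12; their moment is 6·421 + 6·2027 = 14688.
Balance at x = 1307 requires (14688 + w·1737) / (12 + w) = 1307.
So w = (1307·12 − 14688)/(1737 − 1307) = 996/430 ≈ 2.32.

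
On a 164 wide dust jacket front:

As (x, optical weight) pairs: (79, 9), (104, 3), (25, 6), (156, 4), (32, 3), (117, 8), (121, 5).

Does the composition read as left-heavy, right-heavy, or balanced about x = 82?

Σw = 9 + 3 + 6 + 4 + 3 + 8 + 5 = 38.
Σw·x = 3434; x̄ = 3434/38 ≈ 90.37.
90.4 lies right of the midline 82, so the layout is right-heavy.

right-heavy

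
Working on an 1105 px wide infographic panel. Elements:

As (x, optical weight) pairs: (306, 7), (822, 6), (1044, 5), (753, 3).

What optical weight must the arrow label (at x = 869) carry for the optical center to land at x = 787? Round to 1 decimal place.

w ≈ 24.1

Fixed elements: Σw = 7 + 6 + 5 + 3 = 21, Σw·x = 7·306 + 6·822 + 5·1044 + 3·753 = 14553.
Balance at x = 787 requires (14553 + w·869) / (21 + w) = 787.
Solving: w = (787·21 − 14553) / (869 − 787) = 1974 / 82 ≈ 24.07.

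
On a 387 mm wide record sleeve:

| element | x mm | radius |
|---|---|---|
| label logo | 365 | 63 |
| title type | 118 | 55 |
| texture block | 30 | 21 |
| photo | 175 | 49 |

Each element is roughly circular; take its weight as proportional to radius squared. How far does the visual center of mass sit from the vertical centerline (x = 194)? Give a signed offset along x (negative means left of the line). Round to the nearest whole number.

Weights ∝ r²: label logo 63² = 3969, title type 55² = 3025, texture block 21² = 441, photo 49² = 2401; Σw = 9836.
x-moment: 3969·365 + 3025·118 + 441·30 + 2401·175 = 2239040; centroid 2239040/9836 ≈ 227.64.
Against x = 194, that's 227.64 − 194 = 33.64.

≈ 34 mm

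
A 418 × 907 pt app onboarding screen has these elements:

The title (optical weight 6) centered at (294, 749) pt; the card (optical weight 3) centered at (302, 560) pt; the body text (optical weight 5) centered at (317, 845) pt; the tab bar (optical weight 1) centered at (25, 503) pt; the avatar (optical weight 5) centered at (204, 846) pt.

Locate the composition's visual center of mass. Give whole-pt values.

Σw = 6 + 3 + 5 + 1 + 5 = 20.
x-moment: 6·294 + 3·302 + 5·317 + 1·25 + 5·204 = 5300; centroid 5300/20 ≈ 265.00.
y-moment: 6·749 + 3·560 + 5·845 + 1·503 + 5·846 = 15132; centroid 15132/20 ≈ 756.60.

(265, 757)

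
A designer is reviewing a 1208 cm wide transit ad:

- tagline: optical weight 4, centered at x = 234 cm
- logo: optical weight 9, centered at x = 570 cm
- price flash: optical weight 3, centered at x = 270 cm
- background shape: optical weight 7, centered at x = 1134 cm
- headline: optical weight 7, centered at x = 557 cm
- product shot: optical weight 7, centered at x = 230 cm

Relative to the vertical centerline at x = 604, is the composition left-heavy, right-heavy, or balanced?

Total weight = 4 + 9 + 3 + 7 + 7 + 7 = 37.
x: moment 20323 / weight 37 ≈ 549.27
549.3 lies left of the midline 604, so the layout is left-heavy.

left-heavy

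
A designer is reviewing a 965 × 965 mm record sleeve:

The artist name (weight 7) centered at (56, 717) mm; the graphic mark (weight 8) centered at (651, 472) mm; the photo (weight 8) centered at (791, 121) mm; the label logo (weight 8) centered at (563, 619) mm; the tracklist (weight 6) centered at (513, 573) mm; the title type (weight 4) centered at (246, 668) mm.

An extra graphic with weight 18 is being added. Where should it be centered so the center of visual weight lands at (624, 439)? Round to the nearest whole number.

New total weight: (7 + 8 + 8 + 8 + 6 + 4) + 18 = 59.
Along x: (20494 + 18·x) / 59 = 624 (existing moment 7·56 + 8·651 + 8·791 + 8·563 + 6·513 + 4·246 = 20494) ⇒ x = (36816 − 20494) / 18 ≈ 906.78.
Along y: (20825 + 18·y) / 59 = 439 (existing moment 7·717 + 8·472 + 8·121 + 8·619 + 6·573 + 4·668 = 20825) ⇒ y = (25901 − 20825) / 18 ≈ 282.00.

(907, 282)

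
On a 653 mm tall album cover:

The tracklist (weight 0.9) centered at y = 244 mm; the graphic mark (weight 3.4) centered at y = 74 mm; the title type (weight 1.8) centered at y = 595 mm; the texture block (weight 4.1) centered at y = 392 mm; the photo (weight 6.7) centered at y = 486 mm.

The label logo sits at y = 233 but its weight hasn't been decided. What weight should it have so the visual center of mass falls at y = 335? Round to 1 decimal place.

w ≈ 7.3

Fixed elements: Σw = 0.9 + 3.4 + 1.8 + 4.1 + 6.7 = 16.9, Σw·y = 0.9·244 + 3.4·74 + 1.8·595 + 4.1·392 + 6.7·486 = 6405.6.
For the centroid to hit 335: (6405.6 + w·233) / (16.9 + w) = 335.
So w = (335·16.9 − 6405.6)/(233 − 335) = -744.1/-102 ≈ 7.30.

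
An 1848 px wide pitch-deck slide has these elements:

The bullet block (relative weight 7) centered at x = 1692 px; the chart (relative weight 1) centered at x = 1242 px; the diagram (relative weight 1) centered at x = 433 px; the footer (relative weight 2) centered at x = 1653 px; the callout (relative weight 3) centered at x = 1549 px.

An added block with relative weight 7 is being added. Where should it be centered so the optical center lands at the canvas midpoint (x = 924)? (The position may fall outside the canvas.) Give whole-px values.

x ≈ -295

After adding the added block, total weight = 7 + 1 + 1 + 2 + 3 + 7 = 21.
Along x: (21472 + 7·x) / 21 = 924 (existing moment 7·1692 + 1·1242 + 1·433 + 2·1653 + 3·1549 = 21472) ⇒ x = (19404 − 21472) / 7 ≈ -295.43.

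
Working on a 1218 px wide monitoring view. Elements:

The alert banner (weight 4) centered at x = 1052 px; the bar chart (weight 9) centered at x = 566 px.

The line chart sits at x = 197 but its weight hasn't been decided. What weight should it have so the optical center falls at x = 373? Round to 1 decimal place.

w ≈ 25.3

Existing Σw = 13 (4 + 9); existing moment 4·1052 + 9·566 = 9302.
For the centroid to hit 373: (9302 + w·197) / (13 + w) = 373.
So w = (373·13 − 9302)/(197 − 373) = -4453/-176 ≈ 25.30.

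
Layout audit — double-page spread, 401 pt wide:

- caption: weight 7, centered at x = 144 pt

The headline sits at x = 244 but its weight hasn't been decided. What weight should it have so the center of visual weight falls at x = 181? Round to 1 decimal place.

The single fixed element contributes weight 7, moment 7·144 = 1008.
For the centroid to hit 181: (1008 + w·244) / (7 + w) = 181.
Rearranging, w·(244 − 181) = 181·7 − 1008 = 259, so w ≈ 259/63 = 4.11.

w ≈ 4.1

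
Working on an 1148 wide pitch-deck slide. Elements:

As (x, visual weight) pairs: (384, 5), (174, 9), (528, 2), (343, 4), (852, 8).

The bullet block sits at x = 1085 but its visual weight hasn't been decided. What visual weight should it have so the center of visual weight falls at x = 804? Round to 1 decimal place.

w ≈ 34.8

Fixed elements: Σw = 5 + 9 + 2 + 4 + 8 = 28, Σw·x = 5·384 + 9·174 + 2·528 + 4·343 + 8·852 = 12730.
Set Σw·x/Σw = 804: (12730 + 1085w) = 804·(28 + w).
Solving: w = (804·28 − 12730) / (1085 − 804) = 9782 / 281 ≈ 34.81.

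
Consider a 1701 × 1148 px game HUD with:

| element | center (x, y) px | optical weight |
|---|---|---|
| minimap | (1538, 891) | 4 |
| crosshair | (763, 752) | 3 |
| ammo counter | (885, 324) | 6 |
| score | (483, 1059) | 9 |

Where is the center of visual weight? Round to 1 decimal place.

Weights sum to 4 + 3 + 6 + 9 = 22.
Σw·x = 4·1538 + 3·763 + 6·885 + 9·483 = 18098, so x̄ = 18098/22 ≈ 822.64.
Σw·y = 4·891 + 3·752 + 6·324 + 9·1059 = 17295, so ȳ = 17295/22 ≈ 786.14.

(822.6, 786.1)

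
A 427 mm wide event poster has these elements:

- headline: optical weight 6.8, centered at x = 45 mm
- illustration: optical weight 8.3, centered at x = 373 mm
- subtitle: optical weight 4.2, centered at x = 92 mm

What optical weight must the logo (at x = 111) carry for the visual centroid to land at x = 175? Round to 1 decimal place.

w ≈ 6.4

Existing Σw = 19.3 (6.8 + 8.3 + 4.2); existing moment 6.8·45 + 8.3·373 + 4.2·92 = 3788.3.
Set Σw·x/Σw = 175: (3788.3 + 111w) = 175·(19.3 + w).
Rearranging, w·(111 − 175) = 175·19.3 − 3788.3 = -410.8, so w ≈ -410.8/-64 = 6.42.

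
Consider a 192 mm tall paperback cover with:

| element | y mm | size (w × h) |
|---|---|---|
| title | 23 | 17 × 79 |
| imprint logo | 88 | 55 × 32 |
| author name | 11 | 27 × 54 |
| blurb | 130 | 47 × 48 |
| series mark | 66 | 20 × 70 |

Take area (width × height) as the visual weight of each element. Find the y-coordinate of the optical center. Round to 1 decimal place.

Areas: title 17·79 = 1343, imprint logo 55·32 = 1760, author name 27·54 = 1458, blurb 47·48 = 2256, series mark 20·70 = 1400. Total weight = 8217.
y-moment: 1343·23 + 1760·88 + 1458·11 + 2256·130 + 1400·66 = 587487; centroid 587487/8217 ≈ 71.50.

y ≈ 71.5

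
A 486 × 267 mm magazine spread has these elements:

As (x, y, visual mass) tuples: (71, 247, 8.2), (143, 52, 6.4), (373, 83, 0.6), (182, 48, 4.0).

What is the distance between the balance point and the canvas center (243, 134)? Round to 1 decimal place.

Σw = 8.2 + 6.4 + 0.6 + 4.0 = 19.2.
x-moment: 8.2·71 + 6.4·143 + 0.6·373 + 4.0·182 = 2449.2; centroid 2449.2/19.2 ≈ 127.56.
y-moment: 8.2·247 + 6.4·52 + 0.6·83 + 4.0·48 = 2600.0; centroid 2600.0/19.2 ≈ 135.42.
From (243, 134): dx = -115.44, dy = 1.42, so the distance is √(dx²+dy²) ≈ 115.45.

≈ 115.4 mm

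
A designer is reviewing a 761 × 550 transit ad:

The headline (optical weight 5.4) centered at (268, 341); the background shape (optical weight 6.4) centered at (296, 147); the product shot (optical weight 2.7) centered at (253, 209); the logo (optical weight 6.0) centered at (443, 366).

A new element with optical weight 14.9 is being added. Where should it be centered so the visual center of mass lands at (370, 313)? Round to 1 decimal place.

New total weight: (5.4 + 6.4 + 2.7 + 6.0) + 14.9 = 35.4.
Along x: (6682.7 + 14.9·x) / 35.4 = 370 (existing moment 5.4·268 + 6.4·296 + 2.7·253 + 6.0·443 = 6682.7) ⇒ x = (13098.0 − 6682.7) / 14.9 ≈ 430.56.
Along y: (5542.5 + 14.9·y) / 35.4 = 313 (existing moment 5.4·341 + 6.4·147 + 2.7·209 + 6.0·366 = 5542.5) ⇒ y = (11080.2 − 5542.5) / 14.9 ≈ 371.66.

(430.6, 371.7)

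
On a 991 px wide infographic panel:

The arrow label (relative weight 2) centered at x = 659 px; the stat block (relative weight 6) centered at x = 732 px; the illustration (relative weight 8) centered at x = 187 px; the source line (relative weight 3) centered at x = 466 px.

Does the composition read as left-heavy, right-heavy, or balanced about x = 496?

left-heavy

Σw = 2 + 6 + 8 + 3 = 19.
x-moment: 2·659 + 6·732 + 8·187 + 3·466 = 8604; centroid 8604/19 ≈ 452.84.
Since 452.8 is left of 496, the composition reads left-heavy.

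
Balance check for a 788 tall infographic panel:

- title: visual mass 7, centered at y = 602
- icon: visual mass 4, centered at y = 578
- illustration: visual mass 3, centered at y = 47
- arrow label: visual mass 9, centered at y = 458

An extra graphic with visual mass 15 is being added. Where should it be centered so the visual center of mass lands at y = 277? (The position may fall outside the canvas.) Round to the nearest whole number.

After adding the extra graphic, total weight = 7 + 4 + 3 + 9 + 15 = 38.
y: target moment 38×277 = 10526; current 7·602 + 4·578 + 3·47 + 9·458 = 10789; the extra graphic supplies -263, so y = -263/15 ≈ -17.53.

y ≈ -18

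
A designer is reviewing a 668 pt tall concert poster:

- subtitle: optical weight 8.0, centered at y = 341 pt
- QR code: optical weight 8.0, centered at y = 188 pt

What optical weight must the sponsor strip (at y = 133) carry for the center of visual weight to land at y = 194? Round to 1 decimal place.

Existing Σw = 16.0 (8.0 + 8.0); existing moment 8.0·341 + 8.0·188 = 4232.0.
For the centroid to hit 194: (4232.0 + w·133) / (16.0 + w) = 194.
Rearranging, w·(133 − 194) = 194·16.0 − 4232.0 = -1128.0, so w ≈ -1128.0/-61 = 18.49.

w ≈ 18.5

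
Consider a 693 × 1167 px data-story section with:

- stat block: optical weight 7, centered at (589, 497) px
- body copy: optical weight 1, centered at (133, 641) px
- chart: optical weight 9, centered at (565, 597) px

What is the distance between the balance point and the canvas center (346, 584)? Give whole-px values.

≈ 205 px

Weights sum to 7 + 1 + 9 = 17.
x-moment: 7·589 + 1·133 + 9·565 = 9341; centroid 9341/17 ≈ 549.47.
y-moment: 7·497 + 1·641 + 9·597 = 9493; centroid 9493/17 ≈ 558.41.
Offset from (346, 584): Δx ≈ 203.47, Δy ≈ -25.59; distance = √(Δx² + Δy²) ≈ 205.07.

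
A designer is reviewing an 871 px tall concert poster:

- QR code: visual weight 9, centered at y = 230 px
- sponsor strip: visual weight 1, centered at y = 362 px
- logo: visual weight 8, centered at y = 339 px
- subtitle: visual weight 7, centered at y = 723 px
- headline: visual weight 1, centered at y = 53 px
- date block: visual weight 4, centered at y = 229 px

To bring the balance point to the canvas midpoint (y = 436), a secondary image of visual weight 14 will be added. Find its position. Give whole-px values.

y ≈ 572

After adding the secondary image, total weight = 9 + 1 + 8 + 7 + 1 + 4 + 14 = 44.
y: target moment 44×436 = 19184; current 9·230 + 1·362 + 8·339 + 7·723 + 1·53 + 4·229 = 11174; the secondary image supplies 8010, so y = 8010/14 ≈ 572.14.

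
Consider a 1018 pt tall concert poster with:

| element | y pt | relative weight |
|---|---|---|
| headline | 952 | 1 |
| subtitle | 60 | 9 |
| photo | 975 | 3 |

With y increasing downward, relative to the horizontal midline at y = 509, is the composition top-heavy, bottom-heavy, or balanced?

top-heavy

Σw = 1 + 9 + 3 = 13.
y: (1·952 + 9·60 + 3·975) / 13 = 4417 / 13 ≈ 339.77
Since 339.8 is above (smaller y than) 509, the composition reads top-heavy.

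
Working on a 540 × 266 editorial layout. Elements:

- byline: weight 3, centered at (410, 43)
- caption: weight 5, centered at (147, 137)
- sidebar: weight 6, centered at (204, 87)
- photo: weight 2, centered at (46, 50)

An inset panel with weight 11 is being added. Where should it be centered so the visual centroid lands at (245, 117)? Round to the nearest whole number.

After adding the inset panel, total weight = 3 + 5 + 6 + 2 + 11 = 27.
x: target moment 27×245 = 6615; current 3·410 + 5·147 + 6·204 + 2·46 = 3281; the inset panel supplies 3334, so x = 3334/11 ≈ 303.09.
y: target moment 27×117 = 3159; current 3·43 + 5·137 + 6·87 + 2·50 = 1436; the inset panel supplies 1723, so y = 1723/11 ≈ 156.64.

(303, 157)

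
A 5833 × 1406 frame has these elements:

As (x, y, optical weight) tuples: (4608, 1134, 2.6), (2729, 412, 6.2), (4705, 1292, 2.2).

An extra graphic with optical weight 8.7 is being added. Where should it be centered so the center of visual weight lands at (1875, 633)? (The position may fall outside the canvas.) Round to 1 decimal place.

After adding the extra graphic, total weight = 2.6 + 6.2 + 2.2 + 8.7 = 19.7.
Along x: (39251.6 + 8.7·x) / 19.7 = 1875 (existing moment 2.6·4608 + 6.2·2729 + 2.2·4705 = 39251.6) ⇒ x = (36937.5 − 39251.6) / 8.7 ≈ -265.99.
Along y: (8345.2 + 8.7·y) / 19.7 = 633 (existing moment 2.6·1134 + 6.2·412 + 2.2·1292 = 8345.2) ⇒ y = (12470.1 − 8345.2) / 8.7 ≈ 474.13.

(-266.0, 474.1)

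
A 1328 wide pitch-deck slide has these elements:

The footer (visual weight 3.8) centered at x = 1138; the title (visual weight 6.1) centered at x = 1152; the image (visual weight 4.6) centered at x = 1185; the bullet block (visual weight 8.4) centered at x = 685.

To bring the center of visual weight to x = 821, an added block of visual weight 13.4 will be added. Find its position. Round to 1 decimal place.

After adding the added block, total weight = 3.8 + 6.1 + 4.6 + 8.4 + 13.4 = 36.3.
x: target moment 36.3×821 = 29802.3; current 3.8·1138 + 6.1·1152 + 4.6·1185 + 8.4·685 = 22556.6; the added block supplies 7245.7, so x = 7245.7/13.4 ≈ 540.72.

x ≈ 540.7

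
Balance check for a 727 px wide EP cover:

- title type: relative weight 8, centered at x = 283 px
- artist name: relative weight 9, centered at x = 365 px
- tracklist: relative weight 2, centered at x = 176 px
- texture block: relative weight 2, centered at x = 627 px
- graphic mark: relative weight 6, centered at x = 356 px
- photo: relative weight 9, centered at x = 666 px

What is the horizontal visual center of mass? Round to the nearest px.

x ≈ 425

Weights sum to 8 + 9 + 2 + 2 + 6 + 9 = 36.
x: moment 15285 / weight 36 ≈ 424.58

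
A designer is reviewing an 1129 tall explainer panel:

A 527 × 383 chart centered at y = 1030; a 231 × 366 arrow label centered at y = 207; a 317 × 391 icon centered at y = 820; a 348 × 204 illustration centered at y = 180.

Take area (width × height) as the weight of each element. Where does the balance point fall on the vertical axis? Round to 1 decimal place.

Taking area as weight: chart 527·383 = 201841, arrow label 231·366 = 84546, icon 317·391 = 123947, illustration 348·204 = 70992. Sum 481326.
y: (201841·1030 + 84546·207 + 123947·820 + 70992·180) / 481326 = 339812352 / 481326 ≈ 705.99

y ≈ 706.0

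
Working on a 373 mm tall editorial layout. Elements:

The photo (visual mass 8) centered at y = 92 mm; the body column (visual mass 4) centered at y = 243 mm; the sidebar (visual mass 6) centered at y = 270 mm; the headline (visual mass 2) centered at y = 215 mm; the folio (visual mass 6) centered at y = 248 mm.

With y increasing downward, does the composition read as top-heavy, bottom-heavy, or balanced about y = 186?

bottom-heavy

Weights sum to 8 + 4 + 6 + 2 + 6 = 26.
Σw·y = 8·92 + 4·243 + 6·270 + 2·215 + 6·248 = 5246, so ȳ = 5246/26 ≈ 201.77.
Since 201.8 is below (larger y than) 186, the composition reads bottom-heavy.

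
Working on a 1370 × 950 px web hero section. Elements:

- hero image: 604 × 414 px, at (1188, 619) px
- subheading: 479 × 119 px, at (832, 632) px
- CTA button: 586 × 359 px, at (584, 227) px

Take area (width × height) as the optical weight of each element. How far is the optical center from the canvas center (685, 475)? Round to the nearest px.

Areas: hero image 604·414 = 250056, subheading 479·119 = 57001, CTA button 586·359 = 210374. Total weight = 517431.
x: (250056·1188 + 57001·832 + 210374·584) / 517431 = 467349776 / 517431 ≈ 903.21
y: (250056·619 + 57001·632 + 210374·227) / 517431 = 238564194 / 517431 ≈ 461.06
Offset from (685, 475): Δx ≈ 218.21, Δy ≈ -13.94; distance = √(Δx² + Δy²) ≈ 218.66.

≈ 219 px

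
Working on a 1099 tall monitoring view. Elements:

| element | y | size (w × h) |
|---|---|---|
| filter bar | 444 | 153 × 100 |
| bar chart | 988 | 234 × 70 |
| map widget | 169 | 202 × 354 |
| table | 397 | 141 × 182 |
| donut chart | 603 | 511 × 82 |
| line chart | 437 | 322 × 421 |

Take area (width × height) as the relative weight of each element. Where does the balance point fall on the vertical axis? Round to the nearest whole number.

y ≈ 424

Areas: filter bar 153·100 = 15300, bar chart 234·70 = 16380, map widget 202·354 = 71508, table 141·182 = 25662, donut chart 511·82 = 41902, line chart 322·421 = 135562. Total weight = 306314.
Σw·y = 129756806; ȳ = 129756806/306314 ≈ 423.61.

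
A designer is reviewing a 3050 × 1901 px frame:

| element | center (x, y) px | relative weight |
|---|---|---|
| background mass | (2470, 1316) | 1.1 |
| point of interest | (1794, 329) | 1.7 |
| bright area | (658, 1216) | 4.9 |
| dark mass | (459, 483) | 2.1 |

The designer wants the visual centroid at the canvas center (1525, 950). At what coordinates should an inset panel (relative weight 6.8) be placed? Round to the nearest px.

(2259, 999)

After adding the inset panel, total weight = 1.1 + 1.7 + 4.9 + 2.1 + 6.8 = 16.6.
x: need Σw·x = 16.6·1525 = 25315.0. Existing = 1.1·2470 + 1.7·1794 + 4.9·658 + 2.1·459 = 9954.9. Remainder 15360.1 / 6.8 ≈ 2258.84.
y: need Σw·y = 16.6·950 = 15770.0. Existing = 1.1·1316 + 1.7·329 + 4.9·1216 + 2.1·483 = 8979.6. Remainder 6790.4 / 6.8 ≈ 998.59.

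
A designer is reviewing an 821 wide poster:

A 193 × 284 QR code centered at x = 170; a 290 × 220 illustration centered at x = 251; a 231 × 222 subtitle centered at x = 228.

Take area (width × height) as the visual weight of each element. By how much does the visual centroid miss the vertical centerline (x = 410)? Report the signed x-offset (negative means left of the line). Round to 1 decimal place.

Areas → weights: QR code 193·284 = 54812, illustration 290·220 = 63800, subtitle 231·222 = 51282; Σw = 169894.
Σw·x = 54812·170 + 63800·251 + 51282·228 = 37024136, so x̄ = 37024136/169894 ≈ 217.92.
Difference: 217.92 − 410 ≈ -192.08.

≈ -192.1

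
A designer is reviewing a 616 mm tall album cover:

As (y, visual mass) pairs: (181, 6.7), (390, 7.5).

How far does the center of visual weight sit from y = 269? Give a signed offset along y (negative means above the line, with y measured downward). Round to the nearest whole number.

Σw = 6.7 + 7.5 = 14.2.
Σw·y = 6.7·181 + 7.5·390 = 4137.7, so ȳ = 4137.7/14.2 ≈ 291.39.
Offset from y = 269: 291.39 − 269 ≈ 22.39.

≈ 22 mm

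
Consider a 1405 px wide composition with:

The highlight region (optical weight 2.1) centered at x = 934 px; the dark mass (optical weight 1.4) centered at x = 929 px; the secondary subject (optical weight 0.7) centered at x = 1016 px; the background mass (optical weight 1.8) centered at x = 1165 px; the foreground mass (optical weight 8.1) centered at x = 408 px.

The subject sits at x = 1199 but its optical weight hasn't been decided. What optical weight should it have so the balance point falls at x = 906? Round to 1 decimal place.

w ≈ 11.6

Known weights sum to 2.1 + 1.4 + 0.7 + 1.8 + 8.1 = 14.1; their moment is 2.1·934 + 1.4·929 + 0.7·1016 + 1.8·1165 + 8.1·408 = 9375.0.
Set Σw·x/Σw = 906: (9375.0 + 1199w) = 906·(14.1 + w).
So w = (906·14.1 − 9375.0)/(1199 − 906) = 3399.6/293 ≈ 11.60.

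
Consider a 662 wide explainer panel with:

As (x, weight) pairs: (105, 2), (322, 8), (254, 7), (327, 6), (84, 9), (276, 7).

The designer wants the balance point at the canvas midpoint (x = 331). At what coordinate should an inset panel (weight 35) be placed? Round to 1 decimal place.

x ≈ 436.6

New total weight: (2 + 8 + 7 + 6 + 9 + 7) + 35 = 74.
x: need Σw·x = 74·331 = 24494. Existing = 2·105 + 8·322 + 7·254 + 6·327 + 9·84 + 7·276 = 9214. Remainder 15280 / 35 ≈ 436.57.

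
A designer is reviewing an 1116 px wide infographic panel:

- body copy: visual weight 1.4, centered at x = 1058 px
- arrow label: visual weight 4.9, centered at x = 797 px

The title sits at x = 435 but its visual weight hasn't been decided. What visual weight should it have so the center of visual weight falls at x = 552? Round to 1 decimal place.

w ≈ 16.3

Existing Σw = 6.3 (1.4 + 4.9); existing moment 1.4·1058 + 4.9·797 = 5386.5.
Set Σw·x/Σw = 552: (5386.5 + 435w) = 552·(6.3 + w).
So w = (552·6.3 − 5386.5)/(435 − 552) = -1908.9/-117 ≈ 16.32.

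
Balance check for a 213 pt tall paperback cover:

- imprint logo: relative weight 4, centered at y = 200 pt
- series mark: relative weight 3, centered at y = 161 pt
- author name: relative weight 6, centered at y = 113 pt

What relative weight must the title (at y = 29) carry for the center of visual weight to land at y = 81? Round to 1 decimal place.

w ≈ 17.5

Known weights sum to 4 + 3 + 6 = 13; their moment is 4·200 + 3·161 + 6·113 = 1961.
Balance at y = 81 requires (1961 + w·29) / (13 + w) = 81.
Solving: w = (81·13 − 1961) / (29 − 81) = -908 / -52 ≈ 17.46.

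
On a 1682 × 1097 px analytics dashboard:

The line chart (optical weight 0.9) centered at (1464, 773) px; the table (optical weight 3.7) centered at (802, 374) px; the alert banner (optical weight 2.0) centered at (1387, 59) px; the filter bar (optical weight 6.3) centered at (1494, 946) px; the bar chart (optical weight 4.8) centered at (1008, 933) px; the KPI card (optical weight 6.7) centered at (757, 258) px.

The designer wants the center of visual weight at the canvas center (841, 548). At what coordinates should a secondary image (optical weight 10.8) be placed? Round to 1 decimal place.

(298.3, 456.0)

After adding the secondary image, total weight = 0.9 + 3.7 + 2.0 + 6.3 + 4.8 + 6.7 + 10.8 = 35.2.
x: target moment 35.2×841 = 29603.2; current 0.9·1464 + 3.7·802 + 2.0·1387 + 6.3·1494 + 4.8·1008 + 6.7·757 = 26381.5; the secondary image supplies 3221.7, so x = 3221.7/10.8 ≈ 298.31.
y: target moment 35.2×548 = 19289.6; current 0.9·773 + 3.7·374 + 2.0·59 + 6.3·946 + 4.8·933 + 6.7·258 = 14364.3; the secondary image supplies 4925.3, so y = 4925.3/10.8 ≈ 456.05.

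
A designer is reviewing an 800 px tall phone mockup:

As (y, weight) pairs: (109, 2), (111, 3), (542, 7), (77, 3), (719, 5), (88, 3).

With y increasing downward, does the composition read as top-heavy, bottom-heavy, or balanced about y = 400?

Total weight = 2 + 3 + 7 + 3 + 5 + 3 = 23.
y: moment 8435 / weight 23 ≈ 366.74
366.7 vs midline 400 → top-heavy.

top-heavy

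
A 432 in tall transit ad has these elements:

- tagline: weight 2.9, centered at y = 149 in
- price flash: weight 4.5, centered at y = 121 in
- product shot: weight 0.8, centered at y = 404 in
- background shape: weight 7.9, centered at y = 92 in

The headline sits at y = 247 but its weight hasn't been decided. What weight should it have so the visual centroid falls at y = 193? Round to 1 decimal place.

w ≈ 20.0

Existing Σw = 16.1 (2.9 + 4.5 + 0.8 + 7.9); existing moment 2.9·149 + 4.5·121 + 0.8·404 + 7.9·92 = 2026.6.
Set Σw·y/Σw = 193: (2026.6 + 247w) = 193·(16.1 + w).
Solving: w = (193·16.1 − 2026.6) / (247 − 193) = 1080.7 / 54 ≈ 20.01.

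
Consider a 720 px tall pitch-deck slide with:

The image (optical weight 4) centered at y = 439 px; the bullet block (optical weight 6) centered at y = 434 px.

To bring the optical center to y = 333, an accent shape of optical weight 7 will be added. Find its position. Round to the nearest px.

y ≈ 186

With the accent shape, Σw becomes 4 + 6 + 7 = 17.
y: need Σw·y = 17·333 = 5661. Existing = 4·439 + 6·434 = 4360. Remainder 1301 / 7 ≈ 185.86.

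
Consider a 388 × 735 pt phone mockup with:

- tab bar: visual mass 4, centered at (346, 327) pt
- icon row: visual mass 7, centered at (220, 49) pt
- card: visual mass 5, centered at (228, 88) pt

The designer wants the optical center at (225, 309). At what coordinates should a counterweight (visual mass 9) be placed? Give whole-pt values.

New total weight: (4 + 7 + 5) + 9 = 25.
x: need Σw·x = 25·225 = 5625. Existing = 4·346 + 7·220 + 5·228 = 4064. Remainder 1561 / 9 ≈ 173.44.
y: need Σw·y = 25·309 = 7725. Existing = 4·327 + 7·49 + 5·88 = 2091. Remainder 5634 / 9 ≈ 626.00.

(173, 626)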